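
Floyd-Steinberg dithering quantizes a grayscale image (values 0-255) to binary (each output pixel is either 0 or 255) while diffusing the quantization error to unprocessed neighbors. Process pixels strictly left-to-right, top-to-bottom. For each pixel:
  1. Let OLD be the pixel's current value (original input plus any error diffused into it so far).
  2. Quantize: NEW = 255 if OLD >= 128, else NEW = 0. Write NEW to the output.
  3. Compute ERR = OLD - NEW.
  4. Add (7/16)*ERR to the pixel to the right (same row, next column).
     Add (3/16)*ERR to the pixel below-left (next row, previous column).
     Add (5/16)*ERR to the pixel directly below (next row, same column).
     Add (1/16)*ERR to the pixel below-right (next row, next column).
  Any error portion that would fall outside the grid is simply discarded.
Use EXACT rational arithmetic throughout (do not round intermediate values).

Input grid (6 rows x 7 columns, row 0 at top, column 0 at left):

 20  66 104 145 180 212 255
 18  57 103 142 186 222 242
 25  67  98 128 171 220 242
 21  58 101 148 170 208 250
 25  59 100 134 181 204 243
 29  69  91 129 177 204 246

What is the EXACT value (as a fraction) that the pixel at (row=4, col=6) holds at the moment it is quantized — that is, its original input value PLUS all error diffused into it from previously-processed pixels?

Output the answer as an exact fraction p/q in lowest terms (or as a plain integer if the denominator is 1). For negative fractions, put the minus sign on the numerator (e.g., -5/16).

(0,0): OLD=20 → NEW=0, ERR=20
(0,1): OLD=299/4 → NEW=0, ERR=299/4
(0,2): OLD=8749/64 → NEW=255, ERR=-7571/64
(0,3): OLD=95483/1024 → NEW=0, ERR=95483/1024
(0,4): OLD=3617501/16384 → NEW=255, ERR=-560419/16384
(0,5): OLD=51651595/262144 → NEW=255, ERR=-15195125/262144
(0,6): OLD=963181645/4194304 → NEW=255, ERR=-106365875/4194304
(1,0): OLD=2449/64 → NEW=0, ERR=2449/64
(1,1): OLD=38999/512 → NEW=0, ERR=38999/512
(1,2): OLD=1990851/16384 → NEW=0, ERR=1990851/16384
(1,3): OLD=13794903/65536 → NEW=255, ERR=-2916777/65536
(1,4): OLD=632495541/4194304 → NEW=255, ERR=-437051979/4194304
(1,5): OLD=5080314533/33554432 → NEW=255, ERR=-3476065627/33554432
(1,6): OLD=99390690315/536870912 → NEW=255, ERR=-37511392245/536870912
(2,0): OLD=419757/8192 → NEW=0, ERR=419757/8192
(2,1): OLD=36279583/262144 → NEW=255, ERR=-30567137/262144
(2,2): OLD=341306077/4194304 → NEW=0, ERR=341306077/4194304
(2,3): OLD=4622105205/33554432 → NEW=255, ERR=-3934274955/33554432
(2,4): OLD=17430667701/268435456 → NEW=0, ERR=17430667701/268435456
(2,5): OLD=1687252877847/8589934592 → NEW=255, ERR=-503180443113/8589934592
(2,6): OLD=25847179458321/137438953472 → NEW=255, ERR=-9199753677039/137438953472
(3,0): OLD=63540093/4194304 → NEW=0, ERR=63540093/4194304
(3,1): OLD=1565278809/33554432 → NEW=0, ERR=1565278809/33554432
(3,2): OLD=31558869227/268435456 → NEW=0, ERR=31558869227/268435456
(3,3): OLD=193332959557/1073741824 → NEW=255, ERR=-80471205563/1073741824
(3,4): OLD=19130425693053/137438953472 → NEW=255, ERR=-15916507442307/137438953472
(3,5): OLD=143526045220711/1099511627776 → NEW=255, ERR=-136849419862169/1099511627776
(3,6): OLD=3007703328268793/17592186044416 → NEW=255, ERR=-1478304113057287/17592186044416
(4,0): OLD=20659212947/536870912 → NEW=0, ERR=20659212947/536870912
(4,1): OLD=974129283543/8589934592 → NEW=0, ERR=974129283543/8589934592
(4,2): OLD=24081621849913/137438953472 → NEW=255, ERR=-10965311285447/137438953472
(4,3): OLD=67409492201411/1099511627776 → NEW=0, ERR=67409492201411/1099511627776
(4,4): OLD=1263220523836937/8796093022208 → NEW=255, ERR=-979783196826103/8796093022208
(4,5): OLD=26283751612647705/281474976710656 → NEW=0, ERR=26283751612647705/281474976710656
(4,6): OLD=1125063190210266239/4503599627370496 → NEW=255, ERR=-23354714769210241/4503599627370496
Target (4,6): original=243, with diffused error = 1125063190210266239/4503599627370496

Answer: 1125063190210266239/4503599627370496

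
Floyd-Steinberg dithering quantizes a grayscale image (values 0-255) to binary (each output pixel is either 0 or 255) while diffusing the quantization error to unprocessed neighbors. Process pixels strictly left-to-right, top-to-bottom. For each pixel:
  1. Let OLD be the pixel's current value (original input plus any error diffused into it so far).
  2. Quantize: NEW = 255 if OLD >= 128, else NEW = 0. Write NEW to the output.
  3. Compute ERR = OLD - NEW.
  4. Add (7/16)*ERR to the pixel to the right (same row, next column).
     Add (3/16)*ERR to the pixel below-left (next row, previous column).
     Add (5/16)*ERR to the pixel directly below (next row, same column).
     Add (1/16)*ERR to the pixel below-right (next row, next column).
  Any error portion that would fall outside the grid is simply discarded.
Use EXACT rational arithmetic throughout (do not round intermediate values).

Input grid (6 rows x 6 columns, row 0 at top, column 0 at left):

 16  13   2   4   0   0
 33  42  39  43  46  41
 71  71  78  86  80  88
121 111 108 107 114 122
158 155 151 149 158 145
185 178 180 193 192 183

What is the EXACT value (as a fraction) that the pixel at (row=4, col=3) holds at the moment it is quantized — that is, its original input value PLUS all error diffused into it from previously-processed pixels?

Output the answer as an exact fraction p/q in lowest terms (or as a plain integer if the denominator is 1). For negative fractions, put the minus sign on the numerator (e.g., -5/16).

(0,0): OLD=16 → NEW=0, ERR=16
(0,1): OLD=20 → NEW=0, ERR=20
(0,2): OLD=43/4 → NEW=0, ERR=43/4
(0,3): OLD=557/64 → NEW=0, ERR=557/64
(0,4): OLD=3899/1024 → NEW=0, ERR=3899/1024
(0,5): OLD=27293/16384 → NEW=0, ERR=27293/16384
(1,0): OLD=167/4 → NEW=0, ERR=167/4
(1,1): OLD=2225/32 → NEW=0, ERR=2225/32
(1,2): OLD=77477/1024 → NEW=0, ERR=77477/1024
(1,3): OLD=328529/4096 → NEW=0, ERR=328529/4096
(1,4): OLD=21793827/262144 → NEW=0, ERR=21793827/262144
(1,5): OLD=327704837/4194304 → NEW=0, ERR=327704837/4194304
(2,0): OLD=49707/512 → NEW=0, ERR=49707/512
(2,1): OLD=2490345/16384 → NEW=255, ERR=-1687575/16384
(2,2): OLD=19913915/262144 → NEW=0, ERR=19913915/262144
(2,3): OLD=345226211/2097152 → NEW=255, ERR=-189547549/2097152
(2,4): OLD=5778077801/67108864 → NEW=0, ERR=5778077801/67108864
(2,5): OLD=166731431791/1073741824 → NEW=255, ERR=-107072733329/1073741824
(3,0): OLD=34609819/262144 → NEW=255, ERR=-32236901/262144
(3,1): OLD=95047583/2097152 → NEW=0, ERR=95047583/2097152
(3,2): OLD=2150558045/16777216 → NEW=255, ERR=-2127632035/16777216
(3,3): OLD=47421265991/1073741824 → NEW=0, ERR=47421265991/1073741824
(3,4): OLD=1167216813959/8589934592 → NEW=255, ERR=-1023216507001/8589934592
(3,5): OLD=6061721399945/137438953472 → NEW=0, ERR=6061721399945/137438953472
(4,0): OLD=4297266965/33554432 → NEW=255, ERR=-4259113195/33554432
(4,1): OLD=44112890097/536870912 → NEW=0, ERR=44112890097/536870912
(4,2): OLD=2721826617411/17179869184 → NEW=255, ERR=-1659040024509/17179869184
(4,3): OLD=24819234996527/274877906944 → NEW=0, ERR=24819234996527/274877906944
Target (4,3): original=149, with diffused error = 24819234996527/274877906944

Answer: 24819234996527/274877906944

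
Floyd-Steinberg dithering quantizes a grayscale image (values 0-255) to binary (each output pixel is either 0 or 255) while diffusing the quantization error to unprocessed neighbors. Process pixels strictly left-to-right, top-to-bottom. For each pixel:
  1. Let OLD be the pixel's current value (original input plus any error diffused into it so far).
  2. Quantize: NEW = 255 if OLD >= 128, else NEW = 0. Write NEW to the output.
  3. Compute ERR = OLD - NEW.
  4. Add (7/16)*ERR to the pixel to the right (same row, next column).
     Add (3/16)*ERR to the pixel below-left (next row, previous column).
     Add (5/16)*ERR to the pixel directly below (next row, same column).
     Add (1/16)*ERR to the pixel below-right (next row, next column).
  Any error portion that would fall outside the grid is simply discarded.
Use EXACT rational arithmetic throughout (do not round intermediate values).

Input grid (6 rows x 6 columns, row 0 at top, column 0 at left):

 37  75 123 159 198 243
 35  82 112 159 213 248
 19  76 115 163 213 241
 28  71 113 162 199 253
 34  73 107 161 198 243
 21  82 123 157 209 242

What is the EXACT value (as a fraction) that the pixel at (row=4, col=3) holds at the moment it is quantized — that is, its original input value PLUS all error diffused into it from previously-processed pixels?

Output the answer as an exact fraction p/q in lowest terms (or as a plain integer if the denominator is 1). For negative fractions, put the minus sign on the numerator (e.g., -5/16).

(0,0): OLD=37 → NEW=0, ERR=37
(0,1): OLD=1459/16 → NEW=0, ERR=1459/16
(0,2): OLD=41701/256 → NEW=255, ERR=-23579/256
(0,3): OLD=486211/4096 → NEW=0, ERR=486211/4096
(0,4): OLD=16379605/65536 → NEW=255, ERR=-332075/65536
(0,5): OLD=252479443/1048576 → NEW=255, ERR=-14907437/1048576
(1,0): OLD=16297/256 → NEW=0, ERR=16297/256
(1,1): OLD=252703/2048 → NEW=0, ERR=252703/2048
(1,2): OLD=10823691/65536 → NEW=255, ERR=-5887989/65536
(1,3): OLD=39343023/262144 → NEW=255, ERR=-27503697/262144
(1,4): OLD=2856625197/16777216 → NEW=255, ERR=-1421564883/16777216
(1,5): OLD=55343432747/268435456 → NEW=255, ERR=-13107608533/268435456
(2,0): OLD=2032581/32768 → NEW=0, ERR=2032581/32768
(2,1): OLD=135088455/1048576 → NEW=255, ERR=-132298425/1048576
(2,2): OLD=331591317/16777216 → NEW=0, ERR=331591317/16777216
(2,3): OLD=15751457837/134217728 → NEW=0, ERR=15751457837/134217728
(2,4): OLD=954136641799/4294967296 → NEW=255, ERR=-141080018681/4294967296
(2,5): OLD=14161304469921/68719476736 → NEW=255, ERR=-3362162097759/68719476736
(3,0): OLD=398079733/16777216 → NEW=0, ERR=398079733/16777216
(3,1): OLD=6648528465/134217728 → NEW=0, ERR=6648528465/134217728
(3,2): OLD=166394589635/1073741824 → NEW=255, ERR=-107409575485/1073741824
(3,3): OLD=10306967692681/68719476736 → NEW=255, ERR=-7216498874999/68719476736
(3,4): OLD=77489590213609/549755813888 → NEW=255, ERR=-62698142327831/549755813888
(3,5): OLD=1633979812022279/8796093022208 → NEW=255, ERR=-609023908640761/8796093022208
(4,0): OLD=108883218747/2147483648 → NEW=0, ERR=108883218747/2147483648
(4,1): OLD=3208822462207/34359738368 → NEW=0, ERR=3208822462207/34359738368
(4,2): OLD=109954744436813/1099511627776 → NEW=0, ERR=109954744436813/1099511627776
(4,3): OLD=2538528994945121/17592186044416 → NEW=255, ERR=-1947478446380959/17592186044416
Target (4,3): original=161, with diffused error = 2538528994945121/17592186044416

Answer: 2538528994945121/17592186044416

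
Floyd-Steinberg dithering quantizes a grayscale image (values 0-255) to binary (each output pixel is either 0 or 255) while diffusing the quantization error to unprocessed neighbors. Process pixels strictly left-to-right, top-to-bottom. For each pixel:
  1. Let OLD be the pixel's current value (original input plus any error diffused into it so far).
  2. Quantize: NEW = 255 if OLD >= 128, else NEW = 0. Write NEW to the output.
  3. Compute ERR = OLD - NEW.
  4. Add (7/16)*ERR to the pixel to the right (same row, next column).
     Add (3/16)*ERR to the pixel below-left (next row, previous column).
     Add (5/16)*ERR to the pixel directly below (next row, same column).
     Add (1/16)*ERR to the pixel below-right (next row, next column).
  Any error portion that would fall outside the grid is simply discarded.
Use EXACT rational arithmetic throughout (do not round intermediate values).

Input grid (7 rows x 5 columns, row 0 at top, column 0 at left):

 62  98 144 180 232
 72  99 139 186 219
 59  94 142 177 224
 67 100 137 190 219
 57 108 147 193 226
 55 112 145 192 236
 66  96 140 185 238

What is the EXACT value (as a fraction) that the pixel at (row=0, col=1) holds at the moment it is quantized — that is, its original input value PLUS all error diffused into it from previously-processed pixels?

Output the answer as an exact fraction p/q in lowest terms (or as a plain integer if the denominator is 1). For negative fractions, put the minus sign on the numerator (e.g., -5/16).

(0,0): OLD=62 → NEW=0, ERR=62
(0,1): OLD=1001/8 → NEW=0, ERR=1001/8
Target (0,1): original=98, with diffused error = 1001/8

Answer: 1001/8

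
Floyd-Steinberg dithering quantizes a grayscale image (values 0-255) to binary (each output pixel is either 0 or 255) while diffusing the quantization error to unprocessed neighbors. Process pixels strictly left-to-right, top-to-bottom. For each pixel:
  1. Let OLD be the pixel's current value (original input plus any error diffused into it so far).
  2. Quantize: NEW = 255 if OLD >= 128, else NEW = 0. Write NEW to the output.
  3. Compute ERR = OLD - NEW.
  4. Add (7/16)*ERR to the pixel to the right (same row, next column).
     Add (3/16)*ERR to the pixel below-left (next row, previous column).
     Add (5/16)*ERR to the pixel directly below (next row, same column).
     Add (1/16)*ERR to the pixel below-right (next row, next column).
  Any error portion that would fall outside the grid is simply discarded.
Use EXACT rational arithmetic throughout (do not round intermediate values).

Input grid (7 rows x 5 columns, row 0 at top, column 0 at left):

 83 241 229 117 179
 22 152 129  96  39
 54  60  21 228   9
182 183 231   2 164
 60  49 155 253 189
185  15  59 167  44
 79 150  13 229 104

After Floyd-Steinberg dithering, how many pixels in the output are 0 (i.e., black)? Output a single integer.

Answer: 18

Derivation:
(0,0): OLD=83 → NEW=0, ERR=83
(0,1): OLD=4437/16 → NEW=255, ERR=357/16
(0,2): OLD=61123/256 → NEW=255, ERR=-4157/256
(0,3): OLD=450133/4096 → NEW=0, ERR=450133/4096
(0,4): OLD=14881875/65536 → NEW=255, ERR=-1829805/65536
(1,0): OLD=13343/256 → NEW=0, ERR=13343/256
(1,1): OLD=376665/2048 → NEW=255, ERR=-145575/2048
(1,2): OLD=7525325/65536 → NEW=0, ERR=7525325/65536
(1,3): OLD=45699401/262144 → NEW=255, ERR=-21147319/262144
(1,4): OLD=7759035/4194304 → NEW=0, ERR=7759035/4194304
(2,0): OLD=1866467/32768 → NEW=0, ERR=1866467/32768
(2,1): OLD=91744881/1048576 → NEW=0, ERR=91744881/1048576
(2,2): OLD=1268259475/16777216 → NEW=0, ERR=1268259475/16777216
(2,3): OLD=65333549833/268435456 → NEW=255, ERR=-3117491447/268435456
(2,4): OLD=-2339697921/4294967296 → NEW=0, ERR=-2339697921/4294967296
(3,0): OLD=3627322675/16777216 → NEW=255, ERR=-650867405/16777216
(3,1): OLD=28333808311/134217728 → NEW=255, ERR=-5891712329/134217728
(3,2): OLD=1025248445965/4294967296 → NEW=255, ERR=-69968214515/4294967296
(3,3): OLD=-35510316507/8589934592 → NEW=0, ERR=-35510316507/8589934592
(3,4): OLD=22168259448345/137438953472 → NEW=255, ERR=-12878673687015/137438953472
(4,0): OLD=85139185693/2147483648 → NEW=0, ERR=85139185693/2147483648
(4,1): OLD=3240002287901/68719476736 → NEW=0, ERR=3240002287901/68719476736
(4,2): OLD=183638056850771/1099511627776 → NEW=255, ERR=-96737408232109/1099511627776
(4,3): OLD=3423934577643805/17592186044416 → NEW=255, ERR=-1062072863682275/17592186044416
(4,4): OLD=37449184264642123/281474976710656 → NEW=255, ERR=-34326934796575157/281474976710656
(5,0): OLD=226751927713143/1099511627776 → NEW=255, ERR=-53623537369737/1099511627776
(5,1): OLD=-49451374755675/8796093022208 → NEW=0, ERR=-49451374755675/8796093022208
(5,2): OLD=5818933715436365/281474976710656 → NEW=0, ERR=5818933715436365/281474976710656
(5,3): OLD=145030565946800003/1125899906842624 → NEW=255, ERR=-142073910298069117/1125899906842624
(5,4): OLD=-956395196876445263/18014398509481984 → NEW=0, ERR=-956395196876445263/18014398509481984
(6,0): OLD=8824965961014407/140737488355328 → NEW=0, ERR=8824965961014407/140737488355328
(6,1): OLD=794906423178524521/4503599627370496 → NEW=255, ERR=-353511481800951959/4503599627370496
(6,2): OLD=-2802522980330426349/72057594037927936 → NEW=0, ERR=-2802522980330426349/72057594037927936
(6,3): OLD=188950617065907221905/1152921504606846976 → NEW=255, ERR=-105044366608838756975/1152921504606846976
(6,4): OLD=731620670258236809271/18446744073709551616 → NEW=0, ERR=731620670258236809271/18446744073709551616
Output grid:
  Row 0: .##.#  (2 black, running=2)
  Row 1: .#.#.  (3 black, running=5)
  Row 2: ...#.  (4 black, running=9)
  Row 3: ###.#  (1 black, running=10)
  Row 4: ..###  (2 black, running=12)
  Row 5: #..#.  (3 black, running=15)
  Row 6: .#.#.  (3 black, running=18)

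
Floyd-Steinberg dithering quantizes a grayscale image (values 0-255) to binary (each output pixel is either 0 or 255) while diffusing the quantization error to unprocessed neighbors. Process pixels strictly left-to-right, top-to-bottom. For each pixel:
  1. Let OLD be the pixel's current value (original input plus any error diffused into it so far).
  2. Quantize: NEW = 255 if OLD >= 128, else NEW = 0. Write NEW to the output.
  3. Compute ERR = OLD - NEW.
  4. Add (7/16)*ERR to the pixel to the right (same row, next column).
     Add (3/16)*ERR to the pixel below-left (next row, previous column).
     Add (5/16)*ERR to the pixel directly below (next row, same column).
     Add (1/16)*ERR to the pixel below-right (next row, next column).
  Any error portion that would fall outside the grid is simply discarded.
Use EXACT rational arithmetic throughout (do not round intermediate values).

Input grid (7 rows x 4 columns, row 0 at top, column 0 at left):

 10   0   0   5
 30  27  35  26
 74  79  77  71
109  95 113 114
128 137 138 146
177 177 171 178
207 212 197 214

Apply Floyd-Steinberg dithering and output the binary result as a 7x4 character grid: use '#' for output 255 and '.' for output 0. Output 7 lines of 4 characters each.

(0,0): OLD=10 → NEW=0, ERR=10
(0,1): OLD=35/8 → NEW=0, ERR=35/8
(0,2): OLD=245/128 → NEW=0, ERR=245/128
(0,3): OLD=11955/2048 → NEW=0, ERR=11955/2048
(1,0): OLD=4345/128 → NEW=0, ERR=4345/128
(1,1): OLD=45263/1024 → NEW=0, ERR=45263/1024
(1,2): OLD=1844987/32768 → NEW=0, ERR=1844987/32768
(1,3): OLD=27565517/524288 → NEW=0, ERR=27565517/524288
(2,0): OLD=1522005/16384 → NEW=0, ERR=1522005/16384
(2,1): OLD=76616183/524288 → NEW=255, ERR=-57077257/524288
(2,2): OLD=62481523/1048576 → NEW=0, ERR=62481523/1048576
(2,3): OLD=1963247751/16777216 → NEW=0, ERR=1963247751/16777216
(3,0): OLD=986647301/8388608 → NEW=0, ERR=986647301/8388608
(3,1): OLD=17369857819/134217728 → NEW=255, ERR=-16855662821/134217728
(3,2): OLD=197170355429/2147483648 → NEW=0, ERR=197170355429/2147483648
(3,3): OLD=6681643381699/34359738368 → NEW=255, ERR=-2080089902141/34359738368
(4,0): OLD=303242702561/2147483648 → NEW=255, ERR=-244365627679/2147483648
(4,1): OLD=1246182256163/17179869184 → NEW=0, ERR=1246182256163/17179869184
(4,2): OLD=98531162948547/549755813888 → NEW=255, ERR=-41656569592893/549755813888
(4,3): OLD=876702012910661/8796093022208 → NEW=0, ERR=876702012910661/8796093022208
(5,0): OLD=42617311190417/274877906944 → NEW=255, ERR=-27476555080303/274877906944
(5,1): OLD=1184098545328151/8796093022208 → NEW=255, ERR=-1058905175334889/8796093022208
(5,2): OLD=518418752121027/4398046511104 → NEW=0, ERR=518418752121027/4398046511104
(5,3): OLD=36026140408009779/140737488355328 → NEW=255, ERR=138080877401139/140737488355328
(6,0): OLD=21559695750699749/140737488355328 → NEW=255, ERR=-14328363779908891/140737488355328
(6,1): OLD=328070804017622675/2251799813685248 → NEW=255, ERR=-246138148472115565/2251799813685248
(6,2): OLD=6437406136090444949/36028797018963968 → NEW=255, ERR=-2749937103745366891/36028797018963968
(6,3): OLD=108536671207163969299/576460752303423488 → NEW=255, ERR=-38460820630209020141/576460752303423488
Row 0: ....
Row 1: ....
Row 2: .#..
Row 3: .#.#
Row 4: #.#.
Row 5: ##.#
Row 6: ####

Answer: ....
....
.#..
.#.#
#.#.
##.#
####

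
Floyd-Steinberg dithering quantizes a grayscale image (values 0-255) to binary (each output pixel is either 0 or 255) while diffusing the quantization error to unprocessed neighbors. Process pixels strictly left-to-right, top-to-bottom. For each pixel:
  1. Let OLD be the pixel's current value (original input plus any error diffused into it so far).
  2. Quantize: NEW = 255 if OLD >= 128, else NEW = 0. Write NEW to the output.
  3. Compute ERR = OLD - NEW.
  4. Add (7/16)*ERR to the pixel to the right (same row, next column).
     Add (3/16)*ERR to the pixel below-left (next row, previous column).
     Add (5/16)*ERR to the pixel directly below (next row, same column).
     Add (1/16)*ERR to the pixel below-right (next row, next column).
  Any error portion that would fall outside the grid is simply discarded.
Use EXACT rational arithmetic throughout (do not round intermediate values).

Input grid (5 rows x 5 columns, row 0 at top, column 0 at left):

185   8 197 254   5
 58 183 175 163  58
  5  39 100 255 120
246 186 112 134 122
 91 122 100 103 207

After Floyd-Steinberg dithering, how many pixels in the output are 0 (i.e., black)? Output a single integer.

Answer: 13

Derivation:
(0,0): OLD=185 → NEW=255, ERR=-70
(0,1): OLD=-181/8 → NEW=0, ERR=-181/8
(0,2): OLD=23949/128 → NEW=255, ERR=-8691/128
(0,3): OLD=459355/2048 → NEW=255, ERR=-62885/2048
(0,4): OLD=-276355/32768 → NEW=0, ERR=-276355/32768
(1,0): OLD=4081/128 → NEW=0, ERR=4081/128
(1,1): OLD=176919/1024 → NEW=255, ERR=-84201/1024
(1,2): OLD=3625315/32768 → NEW=0, ERR=3625315/32768
(1,3): OLD=25687847/131072 → NEW=255, ERR=-7735513/131072
(1,4): OLD=57934485/2097152 → NEW=0, ERR=57934485/2097152
(2,0): OLD=-7443/16384 → NEW=0, ERR=-7443/16384
(2,1): OLD=18791551/524288 → NEW=0, ERR=18791551/524288
(2,2): OLD=1124489789/8388608 → NEW=255, ERR=-1014605251/8388608
(2,3): OLD=26271214183/134217728 → NEW=255, ERR=-7954306457/134217728
(2,4): OLD=212635762449/2147483648 → NEW=0, ERR=212635762449/2147483648
(3,0): OLD=2118781341/8388608 → NEW=255, ERR=-20313699/8388608
(3,1): OLD=11638999513/67108864 → NEW=255, ERR=-5473760807/67108864
(3,2): OLD=63664814883/2147483648 → NEW=0, ERR=63664814883/2147483648
(3,3): OLD=598960309003/4294967296 → NEW=255, ERR=-496256351477/4294967296
(3,4): OLD=6781801519319/68719476736 → NEW=0, ERR=6781801519319/68719476736
(4,0): OLD=80476675603/1073741824 → NEW=0, ERR=80476675603/1073741824
(4,1): OLD=4628553947923/34359738368 → NEW=255, ERR=-4133179335917/34359738368
(4,2): OLD=16423793259389/549755813888 → NEW=0, ERR=16423793259389/549755813888
(4,3): OLD=882421498231571/8796093022208 → NEW=0, ERR=882421498231571/8796093022208
(4,4): OLD=38633630541713157/140737488355328 → NEW=255, ERR=2745571011104517/140737488355328
Output grid:
  Row 0: #.##.  (2 black, running=2)
  Row 1: .#.#.  (3 black, running=5)
  Row 2: ..##.  (3 black, running=8)
  Row 3: ##.#.  (2 black, running=10)
  Row 4: .#..#  (3 black, running=13)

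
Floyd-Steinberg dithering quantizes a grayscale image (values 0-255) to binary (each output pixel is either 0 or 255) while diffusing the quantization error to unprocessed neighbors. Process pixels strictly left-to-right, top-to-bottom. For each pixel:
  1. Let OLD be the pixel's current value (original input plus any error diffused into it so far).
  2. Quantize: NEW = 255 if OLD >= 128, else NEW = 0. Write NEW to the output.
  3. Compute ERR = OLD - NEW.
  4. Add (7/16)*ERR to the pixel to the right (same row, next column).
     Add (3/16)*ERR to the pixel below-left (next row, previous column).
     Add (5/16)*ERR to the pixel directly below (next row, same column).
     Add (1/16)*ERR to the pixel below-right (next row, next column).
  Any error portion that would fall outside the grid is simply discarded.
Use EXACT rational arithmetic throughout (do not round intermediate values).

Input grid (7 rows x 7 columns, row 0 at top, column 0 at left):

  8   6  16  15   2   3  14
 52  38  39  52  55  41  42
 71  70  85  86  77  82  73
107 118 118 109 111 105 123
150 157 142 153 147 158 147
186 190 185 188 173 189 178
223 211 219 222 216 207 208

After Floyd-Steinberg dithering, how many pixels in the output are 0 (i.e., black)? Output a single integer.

(0,0): OLD=8 → NEW=0, ERR=8
(0,1): OLD=19/2 → NEW=0, ERR=19/2
(0,2): OLD=645/32 → NEW=0, ERR=645/32
(0,3): OLD=12195/512 → NEW=0, ERR=12195/512
(0,4): OLD=101749/8192 → NEW=0, ERR=101749/8192
(0,5): OLD=1105459/131072 → NEW=0, ERR=1105459/131072
(0,6): OLD=37098341/2097152 → NEW=0, ERR=37098341/2097152
(1,0): OLD=1801/32 → NEW=0, ERR=1801/32
(1,1): OLD=17887/256 → NEW=0, ERR=17887/256
(1,2): OLD=662955/8192 → NEW=0, ERR=662955/8192
(1,3): OLD=3225599/32768 → NEW=0, ERR=3225599/32768
(1,4): OLD=220238349/2097152 → NEW=0, ERR=220238349/2097152
(1,5): OLD=1571589821/16777216 → NEW=0, ERR=1571589821/16777216
(1,6): OLD=23900850291/268435456 → NEW=0, ERR=23900850291/268435456
(2,0): OLD=416517/4096 → NEW=0, ERR=416517/4096
(2,1): OLD=20318119/131072 → NEW=255, ERR=-13105241/131072
(2,2): OLD=187422965/2097152 → NEW=0, ERR=187422965/2097152
(2,3): OLD=3030132557/16777216 → NEW=255, ERR=-1248057523/16777216
(2,4): OLD=13554468781/134217728 → NEW=0, ERR=13554468781/134217728
(2,5): OLD=767570126431/4294967296 → NEW=255, ERR=-327646534049/4294967296
(2,6): OLD=5037391080841/68719476736 → NEW=0, ERR=5037391080841/68719476736
(3,0): OLD=251722261/2097152 → NEW=0, ERR=251722261/2097152
(3,1): OLD=2724292561/16777216 → NEW=255, ERR=-1553897519/16777216
(3,2): OLD=11436688179/134217728 → NEW=0, ERR=11436688179/134217728
(3,3): OLD=79217177517/536870912 → NEW=255, ERR=-57684905043/536870912
(3,4): OLD=5263779912213/68719476736 → NEW=0, ERR=5263779912213/68719476736
(3,5): OLD=74067759418223/549755813888 → NEW=255, ERR=-66119973123217/549755813888
(3,6): OLD=778636516744433/8796093022208 → NEW=0, ERR=778636516744433/8796093022208
(4,0): OLD=45672516283/268435456 → NEW=255, ERR=-22778524997/268435456
(4,1): OLD=491388967455/4294967296 → NEW=0, ERR=491388967455/4294967296
(4,2): OLD=13245523091441/68719476736 → NEW=255, ERR=-4277943476239/68719476736
(4,3): OLD=61504129786411/549755813888 → NEW=0, ERR=61504129786411/549755813888
(4,4): OLD=838338258562145/4398046511104 → NEW=255, ERR=-283163601769375/4398046511104
(4,5): OLD=15992308264509777/140737488355328 → NEW=0, ERR=15992308264509777/140737488355328
(4,6): OLD=488324938683310983/2251799813685248 → NEW=255, ERR=-85884013806427257/2251799813685248
(5,0): OLD=12433707575501/68719476736 → NEW=255, ERR=-5089758992179/68719476736
(5,1): OLD=96962440450319/549755813888 → NEW=255, ERR=-43225292091121/549755813888
(5,2): OLD=700496301307273/4398046511104 → NEW=255, ERR=-421005559024247/4398046511104
(5,3): OLD=5809585497950061/35184372088832 → NEW=255, ERR=-3162429384702099/35184372088832
(5,4): OLD=319429150731639679/2251799813685248 → NEW=255, ERR=-254779801758098561/2251799813685248
(5,5): OLD=2951368439956540207/18014398509481984 → NEW=255, ERR=-1642303179961365713/18014398509481984
(5,6): OLD=38420539600875291617/288230376151711744 → NEW=255, ERR=-35078206317811203103/288230376151711744
(6,0): OLD=1628262507991861/8796093022208 → NEW=255, ERR=-614741212671179/8796093022208
(6,1): OLD=18756875681841881/140737488355328 → NEW=255, ERR=-17131183848766759/140737488355328
(6,2): OLD=256850155420070315/2251799813685248 → NEW=0, ERR=256850155420070315/2251799813685248
(6,3): OLD=3902236185775555637/18014398509481984 → NEW=255, ERR=-691435434142350283/18014398509481984
(6,4): OLD=5085055969324721307/36028797018963968 → NEW=255, ERR=-4102287270511090533/36028797018963968
(6,5): OLD=455660230690468744123/4611686018427387904 → NEW=0, ERR=455660230690468744123/4611686018427387904
(6,6): OLD=15310626564664622282605/73786976294838206464 → NEW=255, ERR=-3505052390519120365715/73786976294838206464
Output grid:
  Row 0: .......  (7 black, running=7)
  Row 1: .......  (7 black, running=14)
  Row 2: .#.#.#.  (4 black, running=18)
  Row 3: .#.#.#.  (4 black, running=22)
  Row 4: #.#.#.#  (3 black, running=25)
  Row 5: #######  (0 black, running=25)
  Row 6: ##.##.#  (2 black, running=27)

Answer: 27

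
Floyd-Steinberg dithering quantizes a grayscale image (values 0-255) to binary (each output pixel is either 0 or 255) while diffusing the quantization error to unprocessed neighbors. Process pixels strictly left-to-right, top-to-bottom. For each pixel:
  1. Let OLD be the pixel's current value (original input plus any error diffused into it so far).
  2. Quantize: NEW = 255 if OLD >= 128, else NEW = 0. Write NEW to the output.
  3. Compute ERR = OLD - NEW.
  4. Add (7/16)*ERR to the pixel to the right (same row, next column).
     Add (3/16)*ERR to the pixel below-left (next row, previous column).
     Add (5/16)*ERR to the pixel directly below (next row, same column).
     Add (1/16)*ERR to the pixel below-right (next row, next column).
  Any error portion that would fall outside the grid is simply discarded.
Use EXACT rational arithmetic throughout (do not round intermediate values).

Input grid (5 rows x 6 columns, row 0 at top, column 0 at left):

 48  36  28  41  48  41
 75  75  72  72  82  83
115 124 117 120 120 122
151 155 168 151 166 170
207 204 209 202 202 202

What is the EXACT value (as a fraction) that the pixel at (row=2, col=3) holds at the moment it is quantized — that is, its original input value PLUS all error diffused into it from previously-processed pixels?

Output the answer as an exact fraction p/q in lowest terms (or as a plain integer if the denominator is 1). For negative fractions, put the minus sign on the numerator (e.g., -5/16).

(0,0): OLD=48 → NEW=0, ERR=48
(0,1): OLD=57 → NEW=0, ERR=57
(0,2): OLD=847/16 → NEW=0, ERR=847/16
(0,3): OLD=16425/256 → NEW=0, ERR=16425/256
(0,4): OLD=311583/4096 → NEW=0, ERR=311583/4096
(0,5): OLD=4868057/65536 → NEW=0, ERR=4868057/65536
(1,0): OLD=1611/16 → NEW=0, ERR=1611/16
(1,1): OLD=19173/128 → NEW=255, ERR=-13467/128
(1,2): OLD=238001/4096 → NEW=0, ERR=238001/4096
(1,3): OLD=2212545/16384 → NEW=255, ERR=-1965375/16384
(1,4): OLD=74688343/1048576 → NEW=0, ERR=74688343/1048576
(1,5): OLD=2384537137/16777216 → NEW=255, ERR=-1893652943/16777216
(2,0): OLD=259559/2048 → NEW=0, ERR=259559/2048
(2,1): OLD=10731989/65536 → NEW=255, ERR=-5979691/65536
(2,2): OLD=69386031/1048576 → NEW=0, ERR=69386031/1048576
(2,3): OLD=1077520711/8388608 → NEW=255, ERR=-1061574329/8388608
Target (2,3): original=120, with diffused error = 1077520711/8388608

Answer: 1077520711/8388608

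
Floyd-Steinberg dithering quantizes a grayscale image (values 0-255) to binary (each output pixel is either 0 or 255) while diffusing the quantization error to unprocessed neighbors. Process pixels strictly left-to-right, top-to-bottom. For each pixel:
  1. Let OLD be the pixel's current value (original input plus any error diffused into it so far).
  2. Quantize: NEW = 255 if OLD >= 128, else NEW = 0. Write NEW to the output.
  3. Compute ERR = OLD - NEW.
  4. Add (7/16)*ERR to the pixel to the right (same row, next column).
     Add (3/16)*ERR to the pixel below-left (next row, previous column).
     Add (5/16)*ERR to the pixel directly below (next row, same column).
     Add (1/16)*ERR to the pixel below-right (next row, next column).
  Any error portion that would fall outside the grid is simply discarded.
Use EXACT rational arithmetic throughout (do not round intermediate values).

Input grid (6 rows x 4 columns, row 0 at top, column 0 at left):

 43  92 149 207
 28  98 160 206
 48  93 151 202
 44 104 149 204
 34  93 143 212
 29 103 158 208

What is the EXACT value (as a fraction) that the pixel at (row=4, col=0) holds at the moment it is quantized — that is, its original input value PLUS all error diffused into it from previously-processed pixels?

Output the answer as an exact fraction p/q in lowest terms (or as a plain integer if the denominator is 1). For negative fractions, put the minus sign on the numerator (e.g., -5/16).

Answer: 178579212239/4294967296

Derivation:
(0,0): OLD=43 → NEW=0, ERR=43
(0,1): OLD=1773/16 → NEW=0, ERR=1773/16
(0,2): OLD=50555/256 → NEW=255, ERR=-14725/256
(0,3): OLD=744797/4096 → NEW=255, ERR=-299683/4096
(1,0): OLD=15927/256 → NEW=0, ERR=15927/256
(1,1): OLD=310785/2048 → NEW=255, ERR=-211455/2048
(1,2): OLD=5902229/65536 → NEW=0, ERR=5902229/65536
(1,3): OLD=229578019/1048576 → NEW=255, ERR=-37808861/1048576
(2,0): OLD=1575579/32768 → NEW=0, ERR=1575579/32768
(2,1): OLD=107526873/1048576 → NEW=0, ERR=107526873/1048576
(2,2): OLD=442066813/2097152 → NEW=255, ERR=-92706947/2097152
(2,3): OLD=5939829353/33554432 → NEW=255, ERR=-2616550807/33554432
(3,0): OLD=1312870763/16777216 → NEW=0, ERR=1312870763/16777216
(3,1): OLD=44291262325/268435456 → NEW=255, ERR=-24159778955/268435456
(3,2): OLD=376228888459/4294967296 → NEW=0, ERR=376228888459/4294967296
(3,3): OLD=14787919129421/68719476736 → NEW=255, ERR=-2735547438259/68719476736
(4,0): OLD=178579212239/4294967296 → NEW=0, ERR=178579212239/4294967296
Target (4,0): original=34, with diffused error = 178579212239/4294967296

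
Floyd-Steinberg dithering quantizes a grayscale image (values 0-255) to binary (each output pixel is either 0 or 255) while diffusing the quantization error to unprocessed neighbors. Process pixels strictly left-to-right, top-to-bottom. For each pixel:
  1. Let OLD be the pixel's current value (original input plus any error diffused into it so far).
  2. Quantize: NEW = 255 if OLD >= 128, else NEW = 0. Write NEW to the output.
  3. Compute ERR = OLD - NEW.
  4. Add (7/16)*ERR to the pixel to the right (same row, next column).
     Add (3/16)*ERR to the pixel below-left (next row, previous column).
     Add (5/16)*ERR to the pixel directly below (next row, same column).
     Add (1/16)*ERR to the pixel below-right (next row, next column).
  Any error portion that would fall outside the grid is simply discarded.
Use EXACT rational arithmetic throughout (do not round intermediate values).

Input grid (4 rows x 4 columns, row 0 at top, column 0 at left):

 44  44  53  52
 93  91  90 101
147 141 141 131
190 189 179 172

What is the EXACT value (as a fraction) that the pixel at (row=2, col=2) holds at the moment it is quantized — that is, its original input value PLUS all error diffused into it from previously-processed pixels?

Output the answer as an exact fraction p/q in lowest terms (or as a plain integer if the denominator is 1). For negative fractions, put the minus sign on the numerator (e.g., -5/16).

(0,0): OLD=44 → NEW=0, ERR=44
(0,1): OLD=253/4 → NEW=0, ERR=253/4
(0,2): OLD=5163/64 → NEW=0, ERR=5163/64
(0,3): OLD=89389/1024 → NEW=0, ERR=89389/1024
(1,0): OLD=7591/64 → NEW=0, ERR=7591/64
(1,1): OLD=92433/512 → NEW=255, ERR=-38127/512
(1,2): OLD=1686757/16384 → NEW=0, ERR=1686757/16384
(1,3): OLD=46756691/262144 → NEW=255, ERR=-20090029/262144
(2,0): OLD=1393483/8192 → NEW=255, ERR=-695477/8192
(2,1): OLD=28128873/262144 → NEW=0, ERR=28128873/262144
(2,2): OLD=105431053/524288 → NEW=255, ERR=-28262387/524288
Target (2,2): original=141, with diffused error = 105431053/524288

Answer: 105431053/524288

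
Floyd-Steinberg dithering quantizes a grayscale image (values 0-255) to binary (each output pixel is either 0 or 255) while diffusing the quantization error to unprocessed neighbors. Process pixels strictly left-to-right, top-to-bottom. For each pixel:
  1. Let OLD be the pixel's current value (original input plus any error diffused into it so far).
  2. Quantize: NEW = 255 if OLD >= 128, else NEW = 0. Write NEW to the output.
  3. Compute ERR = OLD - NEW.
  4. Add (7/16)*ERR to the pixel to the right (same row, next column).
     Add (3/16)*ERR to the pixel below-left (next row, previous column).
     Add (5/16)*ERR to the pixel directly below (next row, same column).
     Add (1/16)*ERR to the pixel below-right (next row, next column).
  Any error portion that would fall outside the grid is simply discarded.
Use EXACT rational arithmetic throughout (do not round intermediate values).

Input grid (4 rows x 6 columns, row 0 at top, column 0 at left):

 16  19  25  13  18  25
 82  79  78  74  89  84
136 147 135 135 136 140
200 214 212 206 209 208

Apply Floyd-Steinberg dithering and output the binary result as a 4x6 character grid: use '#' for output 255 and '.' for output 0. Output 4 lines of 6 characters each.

Answer: ......
.#..#.
#.#.#.
######

Derivation:
(0,0): OLD=16 → NEW=0, ERR=16
(0,1): OLD=26 → NEW=0, ERR=26
(0,2): OLD=291/8 → NEW=0, ERR=291/8
(0,3): OLD=3701/128 → NEW=0, ERR=3701/128
(0,4): OLD=62771/2048 → NEW=0, ERR=62771/2048
(0,5): OLD=1258597/32768 → NEW=0, ERR=1258597/32768
(1,0): OLD=735/8 → NEW=0, ERR=735/8
(1,1): OLD=8649/64 → NEW=255, ERR=-7671/64
(1,2): OLD=90061/2048 → NEW=0, ERR=90061/2048
(1,3): OLD=903537/8192 → NEW=0, ERR=903537/8192
(1,4): OLD=81705595/524288 → NEW=255, ERR=-51987845/524288
(1,5): OLD=457485293/8388608 → NEW=0, ERR=457485293/8388608
(2,0): OLD=145651/1024 → NEW=255, ERR=-115469/1024
(2,1): OLD=2431313/32768 → NEW=0, ERR=2431313/32768
(2,2): OLD=101917843/524288 → NEW=255, ERR=-31775597/524288
(2,3): OLD=533128411/4194304 → NEW=0, ERR=533128411/4194304
(2,4): OLD=23856058929/134217728 → NEW=255, ERR=-10369461711/134217728
(2,5): OLD=251351413863/2147483648 → NEW=0, ERR=251351413863/2147483648
(3,0): OLD=93676499/524288 → NEW=255, ERR=-40016941/524288
(3,1): OLD=777550823/4194304 → NEW=255, ERR=-291996697/4194304
(3,2): OLD=6411335853/33554432 → NEW=255, ERR=-2145044307/33554432
(3,3): OLD=428377998687/2147483648 → NEW=255, ERR=-119230331553/2147483648
(3,4): OLD=3272016024591/17179869184 → NEW=255, ERR=-1108850617329/17179869184
(3,5): OLD=58139415778561/274877906944 → NEW=255, ERR=-11954450492159/274877906944
Row 0: ......
Row 1: .#..#.
Row 2: #.#.#.
Row 3: ######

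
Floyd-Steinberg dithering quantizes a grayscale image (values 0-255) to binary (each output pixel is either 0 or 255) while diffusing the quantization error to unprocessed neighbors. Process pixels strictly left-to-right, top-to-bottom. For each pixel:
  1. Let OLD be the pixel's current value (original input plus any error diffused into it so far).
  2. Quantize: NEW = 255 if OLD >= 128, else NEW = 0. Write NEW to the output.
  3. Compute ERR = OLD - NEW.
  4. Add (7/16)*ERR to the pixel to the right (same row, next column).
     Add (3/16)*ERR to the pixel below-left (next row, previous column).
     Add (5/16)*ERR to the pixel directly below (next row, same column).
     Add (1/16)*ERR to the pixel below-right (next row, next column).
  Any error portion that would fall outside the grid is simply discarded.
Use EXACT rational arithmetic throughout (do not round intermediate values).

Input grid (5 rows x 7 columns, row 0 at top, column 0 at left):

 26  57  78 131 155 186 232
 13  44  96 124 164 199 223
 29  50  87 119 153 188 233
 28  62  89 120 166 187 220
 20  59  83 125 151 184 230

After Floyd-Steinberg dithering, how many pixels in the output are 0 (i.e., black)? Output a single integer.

(0,0): OLD=26 → NEW=0, ERR=26
(0,1): OLD=547/8 → NEW=0, ERR=547/8
(0,2): OLD=13813/128 → NEW=0, ERR=13813/128
(0,3): OLD=364979/2048 → NEW=255, ERR=-157261/2048
(0,4): OLD=3978213/32768 → NEW=0, ERR=3978213/32768
(0,5): OLD=125365059/524288 → NEW=255, ERR=-8328381/524288
(0,6): OLD=1887858389/8388608 → NEW=255, ERR=-251236651/8388608
(1,0): OLD=4345/128 → NEW=0, ERR=4345/128
(1,1): OLD=104527/1024 → NEW=0, ERR=104527/1024
(1,2): OLD=5382395/32768 → NEW=255, ERR=-2973445/32768
(1,3): OLD=11771871/131072 → NEW=0, ERR=11771871/131072
(1,4): OLD=1958357181/8388608 → NEW=255, ERR=-180737859/8388608
(1,5): OLD=12521302477/67108864 → NEW=255, ERR=-4591457843/67108864
(1,6): OLD=196188723043/1073741824 → NEW=255, ERR=-77615442077/1073741824
(2,0): OLD=962517/16384 → NEW=0, ERR=962517/16384
(2,1): OLD=48605943/524288 → NEW=0, ERR=48605943/524288
(2,2): OLD=1026955173/8388608 → NEW=0, ERR=1026955173/8388608
(2,3): OLD=12812089533/67108864 → NEW=255, ERR=-4300670787/67108864
(2,4): OLD=59600556813/536870912 → NEW=0, ERR=59600556813/536870912
(2,5): OLD=3440925802351/17179869184 → NEW=255, ERR=-939940839569/17179869184
(2,6): OLD=50082317867001/274877906944 → NEW=255, ERR=-20011548403719/274877906944
(3,0): OLD=534701573/8388608 → NEW=0, ERR=534701573/8388608
(3,1): OLD=9763279905/67108864 → NEW=255, ERR=-7349480415/67108864
(3,2): OLD=39257207347/536870912 → NEW=0, ERR=39257207347/536870912
(3,3): OLD=344523143125/2147483648 → NEW=255, ERR=-203085187115/2147483648
(3,4): OLD=39872256924165/274877906944 → NEW=255, ERR=-30221609346555/274877906944
(3,5): OLD=253084502431071/2199023255552 → NEW=0, ERR=253084502431071/2199023255552
(3,6): OLD=8591379012946945/35184372088832 → NEW=255, ERR=-380635869705215/35184372088832
(4,0): OLD=20814458155/1073741824 → NEW=0, ERR=20814458155/1073741824
(4,1): OLD=875340101167/17179869184 → NEW=0, ERR=875340101167/17179869184
(4,2): OLD=28467888683041/274877906944 → NEW=0, ERR=28467888683041/274877906944
(4,3): OLD=274245688518843/2199023255552 → NEW=0, ERR=274245688518843/2199023255552
(4,4): OLD=3287494953435393/17592186044416 → NEW=255, ERR=-1198512487890687/17592186044416
(4,5): OLD=102040103188062785/562949953421312 → NEW=255, ERR=-41512134934371775/562949953421312
(4,6): OLD=1815409647095762711/9007199254740992 → NEW=255, ERR=-481426162863190249/9007199254740992
Output grid:
  Row 0: ...#.##  (4 black, running=4)
  Row 1: ..#.###  (3 black, running=7)
  Row 2: ...#.##  (4 black, running=11)
  Row 3: .#.##.#  (3 black, running=14)
  Row 4: ....###  (4 black, running=18)

Answer: 18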